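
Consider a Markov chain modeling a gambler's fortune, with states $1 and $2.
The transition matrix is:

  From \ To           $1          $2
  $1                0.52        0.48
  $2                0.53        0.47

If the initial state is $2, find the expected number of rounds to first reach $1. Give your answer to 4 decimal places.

Let t(s) be the expected number of rounds to first reach $1 from state s, with t($1) = 0. Conditioning on the first round:
t($2) = 1 + 0.47·t($2)
Solving: t($2) = 1.8868.
Expected rounds from $2 to $1: 1.8868.

1.8868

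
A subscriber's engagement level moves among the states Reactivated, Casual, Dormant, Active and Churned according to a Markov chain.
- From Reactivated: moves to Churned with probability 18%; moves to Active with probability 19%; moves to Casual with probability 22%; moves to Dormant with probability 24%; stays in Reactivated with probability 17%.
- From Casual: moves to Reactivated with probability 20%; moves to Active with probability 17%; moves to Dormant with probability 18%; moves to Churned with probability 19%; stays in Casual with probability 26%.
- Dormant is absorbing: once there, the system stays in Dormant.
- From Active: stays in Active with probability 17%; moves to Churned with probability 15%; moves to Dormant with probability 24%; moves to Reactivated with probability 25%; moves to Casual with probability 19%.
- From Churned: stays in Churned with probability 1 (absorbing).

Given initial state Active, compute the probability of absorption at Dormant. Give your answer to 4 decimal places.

0.5793

Let h(s) be the probability of absorption at Dormant starting from transient state s. Then h(Dormant) = 1 and h(Churned) = 0. By first-step analysis:
h(Reactivated) = 0.17·h(Reactivated) + 0.22·h(Casual) + 0.24·1 + 0.19·h(Active) + 0.18·0
h(Casual) = 0.2·h(Reactivated) + 0.26·h(Casual) + 0.18·1 + 0.17·h(Active) + 0.19·0
h(Active) = 0.25·h(Reactivated) + 0.19·h(Casual) + 0.24·1 + 0.17·h(Active) + 0.15·0
Solving: h(Reactivated) = 0.5617, h(Casual) = 0.5281, h(Active) = 0.5793.
Starting from Active, the probability is 0.5793.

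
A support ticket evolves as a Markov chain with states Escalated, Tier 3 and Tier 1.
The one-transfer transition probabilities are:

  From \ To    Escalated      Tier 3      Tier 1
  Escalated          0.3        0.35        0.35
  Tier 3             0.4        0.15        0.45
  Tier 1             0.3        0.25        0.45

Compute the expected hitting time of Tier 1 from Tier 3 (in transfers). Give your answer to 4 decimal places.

2.4176

Let t(s) be the expected number of transfers to first reach Tier 1 from state s, with t(Tier 1) = 0. Conditioning on the first transfer:
t(Escalated) = 1 + 0.3·t(Escalated) + 0.35·t(Tier 3)
t(Tier 3) = 1 + 0.4·t(Escalated) + 0.15·t(Tier 3)
Solving: t(Escalated) = 2.6374, t(Tier 3) = 2.4176.
Expected transfers from Tier 3 to Tier 1: 2.4176.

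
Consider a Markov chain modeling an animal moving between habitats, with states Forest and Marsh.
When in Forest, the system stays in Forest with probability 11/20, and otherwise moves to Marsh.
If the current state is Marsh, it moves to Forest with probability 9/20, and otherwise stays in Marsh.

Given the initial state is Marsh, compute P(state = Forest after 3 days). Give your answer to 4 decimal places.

0.4995

Propagate the distribution vector 3 days from Marsh.
After 0 days: (0.0000, 1.0000)
After 1 day: (0.4500, 0.5500)
After 2 days: (0.4950, 0.5050)
After 3 days: (0.4995, 0.5005)
P(in Forest after 3 days) = 0.4995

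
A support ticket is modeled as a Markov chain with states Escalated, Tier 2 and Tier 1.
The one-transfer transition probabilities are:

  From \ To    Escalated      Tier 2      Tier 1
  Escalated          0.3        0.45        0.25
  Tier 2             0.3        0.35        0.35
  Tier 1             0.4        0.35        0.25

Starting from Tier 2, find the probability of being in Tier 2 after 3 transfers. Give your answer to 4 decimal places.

Propagate the distribution vector 3 transfers from Tier 2.
After 0 transfers: (0.0000, 1.0000, 0.0000)
After 1 transfer: (0.3000, 0.3500, 0.3500)
After 2 transfers: (0.3350, 0.3800, 0.2850)
After 3 transfers: (0.3285, 0.3835, 0.2880)
P(in Tier 2 after 3 transfers) = 0.3835

0.3835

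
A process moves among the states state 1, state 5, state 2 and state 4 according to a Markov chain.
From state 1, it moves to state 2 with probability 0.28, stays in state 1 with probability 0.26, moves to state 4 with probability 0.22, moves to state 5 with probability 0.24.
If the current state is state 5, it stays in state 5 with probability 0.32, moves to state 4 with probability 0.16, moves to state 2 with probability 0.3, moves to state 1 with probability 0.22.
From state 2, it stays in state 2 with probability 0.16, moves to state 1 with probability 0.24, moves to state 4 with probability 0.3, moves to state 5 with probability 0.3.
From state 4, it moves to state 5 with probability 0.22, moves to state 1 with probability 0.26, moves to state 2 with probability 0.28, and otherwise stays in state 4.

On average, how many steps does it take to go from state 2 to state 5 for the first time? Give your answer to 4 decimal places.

3.7900

Let t(s) be the expected number of steps to first reach state 5 from state s, with t(state 5) = 0. Conditioning on the first step:
t(state 1) = 1 + 0.26·t(state 1) + 0.28·t(state 2) + 0.22·t(state 4)
t(state 2) = 1 + 0.24·t(state 1) + 0.16·t(state 2) + 0.3·t(state 4)
t(state 4) = 1 + 0.26·t(state 1) + 0.28·t(state 2) + 0.24·t(state 4)
Solving: t(state 1) = 3.9984, t(state 2) = 3.7900, t(state 4) = 4.0800.
Expected steps from state 2 to state 5: 3.7900.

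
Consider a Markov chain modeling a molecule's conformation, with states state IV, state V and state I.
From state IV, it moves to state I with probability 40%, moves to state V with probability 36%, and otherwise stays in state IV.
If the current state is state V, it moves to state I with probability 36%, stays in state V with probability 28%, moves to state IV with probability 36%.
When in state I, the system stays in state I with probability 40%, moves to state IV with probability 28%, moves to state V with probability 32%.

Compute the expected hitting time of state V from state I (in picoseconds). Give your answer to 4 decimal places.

Let t(s) be the expected number of picoseconds to first reach state V from state s, with t(state V) = 0. Conditioning on the first picosecond:
t(state IV) = 1 + 0.24·t(state IV) + 0.4·t(state I)
t(state I) = 1 + 0.28·t(state IV) + 0.4·t(state I)
Solving: t(state IV) = 2.9070, t(state I) = 3.0233.
Expected picoseconds from state I to state V: 3.0233.

3.0233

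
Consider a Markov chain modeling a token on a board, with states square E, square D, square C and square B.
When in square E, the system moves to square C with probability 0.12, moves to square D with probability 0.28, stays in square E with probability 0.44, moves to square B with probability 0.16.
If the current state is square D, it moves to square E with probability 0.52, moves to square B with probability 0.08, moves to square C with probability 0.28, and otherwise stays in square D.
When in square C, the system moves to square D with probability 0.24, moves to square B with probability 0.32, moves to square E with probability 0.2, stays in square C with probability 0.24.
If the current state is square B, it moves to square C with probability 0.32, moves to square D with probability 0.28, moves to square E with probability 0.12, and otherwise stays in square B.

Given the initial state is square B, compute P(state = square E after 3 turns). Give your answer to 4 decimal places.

0.3244

Propagate the distribution vector 3 turns from square B.
After 0 turns: (0.0000, 0.0000, 0.0000, 1.0000)
After 1 turn: (0.1200, 0.2800, 0.3200, 0.2800)
After 2 turns: (0.2960, 0.2224, 0.2592, 0.2224)
After 3 turns: (0.3244, 0.2340, 0.2312, 0.2104)
P(in square E after 3 turns) = 0.3244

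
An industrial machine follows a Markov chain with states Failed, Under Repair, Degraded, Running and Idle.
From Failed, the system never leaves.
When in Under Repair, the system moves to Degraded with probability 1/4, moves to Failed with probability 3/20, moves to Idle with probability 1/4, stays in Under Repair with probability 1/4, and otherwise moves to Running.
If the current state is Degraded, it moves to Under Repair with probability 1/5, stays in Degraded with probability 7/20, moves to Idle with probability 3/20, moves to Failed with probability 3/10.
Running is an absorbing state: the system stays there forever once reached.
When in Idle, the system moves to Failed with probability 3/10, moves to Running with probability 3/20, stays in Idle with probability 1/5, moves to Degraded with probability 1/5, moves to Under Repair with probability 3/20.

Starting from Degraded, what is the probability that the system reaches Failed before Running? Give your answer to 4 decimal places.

0.8517

Let h(s) be the probability of absorption at Failed starting from transient state s. Then h(Failed) = 1 and h(Running) = 0. By first-step analysis:
h(Under Repair) = 0.15·1 + 0.25·h(Under Repair) + 0.25·h(Degraded) + 0.1·0 + 0.25·h(Idle)
h(Degraded) = 0.3·1 + 0.2·h(Under Repair) + 0.35·h(Degraded) + 0.15·h(Idle)
h(Idle) = 0.3·1 + 0.15·h(Under Repair) + 0.2·h(Degraded) + 0.15·0 + 0.2·h(Idle)
Solving: h(Under Repair) = 0.7252, h(Degraded) = 0.8517, h(Idle) = 0.7239.
Starting from Degraded, the probability is 0.8517.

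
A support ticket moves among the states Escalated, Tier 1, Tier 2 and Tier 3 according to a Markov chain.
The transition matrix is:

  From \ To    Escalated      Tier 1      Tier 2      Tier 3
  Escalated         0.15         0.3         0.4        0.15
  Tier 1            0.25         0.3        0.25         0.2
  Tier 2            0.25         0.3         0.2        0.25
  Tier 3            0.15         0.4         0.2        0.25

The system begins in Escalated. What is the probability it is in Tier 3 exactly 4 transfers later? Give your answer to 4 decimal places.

0.2133

Propagate the distribution vector 4 transfers from Escalated.
After 0 transfers: (1.0000, 0.0000, 0.0000, 0.0000)
After 1 transfer: (0.1500, 0.3000, 0.4000, 0.1500)
After 2 transfers: (0.2200, 0.3150, 0.2450, 0.2200)
After 3 transfers: (0.2060, 0.3220, 0.2598, 0.2123)
After 4 transfers: (0.2082, 0.3212, 0.2573, 0.2133)
P(in Tier 3 after 4 transfers) = 0.2133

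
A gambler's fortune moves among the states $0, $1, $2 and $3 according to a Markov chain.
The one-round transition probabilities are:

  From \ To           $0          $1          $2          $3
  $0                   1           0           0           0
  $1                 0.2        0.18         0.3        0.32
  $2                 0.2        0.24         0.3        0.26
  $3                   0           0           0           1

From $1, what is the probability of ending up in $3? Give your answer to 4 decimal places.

0.6016

Let h(s) be the probability of absorption at $3 starting from transient state s. Then h($3) = 1 and h($0) = 0. By first-step analysis:
h($1) = 0.2·0 + 0.18·h($1) + 0.3·h($2) + 0.32·1
h($2) = 0.2·0 + 0.24·h($1) + 0.3·h($2) + 0.26·1
Solving: h($1) = 0.6016, h($2) = 0.5777.
Starting from $1, the probability is 0.6016.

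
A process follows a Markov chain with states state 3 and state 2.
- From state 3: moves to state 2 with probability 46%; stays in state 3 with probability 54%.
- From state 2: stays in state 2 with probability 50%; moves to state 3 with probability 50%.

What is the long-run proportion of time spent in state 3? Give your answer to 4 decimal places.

0.5208

Let the stationary distribution be π with π = πP and π_1 + π_2 = 1.
π_1 = 0.54·π_1 + 0.5·π_2
Solving with the normalization constraint gives π = (0.5208, 0.4792).
So the stationary probability of state 3 is 0.5208.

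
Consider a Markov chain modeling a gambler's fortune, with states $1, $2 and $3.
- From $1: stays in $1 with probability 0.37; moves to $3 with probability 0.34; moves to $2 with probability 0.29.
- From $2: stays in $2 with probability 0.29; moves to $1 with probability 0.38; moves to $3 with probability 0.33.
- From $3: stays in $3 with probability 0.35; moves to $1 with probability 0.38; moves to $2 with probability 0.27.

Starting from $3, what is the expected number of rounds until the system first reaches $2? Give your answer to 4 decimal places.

Let t(s) be the expected number of rounds to first reach $2 from state s, with t($2) = 0. Conditioning on the first round:
t($1) = 1 + 0.37·t($1) + 0.34·t($3)
t($3) = 1 + 0.38·t($1) + 0.35·t($3)
Solving: t($1) = 3.5319, t($3) = 3.6033.
Expected rounds from $3 to $2: 3.6033.

3.6033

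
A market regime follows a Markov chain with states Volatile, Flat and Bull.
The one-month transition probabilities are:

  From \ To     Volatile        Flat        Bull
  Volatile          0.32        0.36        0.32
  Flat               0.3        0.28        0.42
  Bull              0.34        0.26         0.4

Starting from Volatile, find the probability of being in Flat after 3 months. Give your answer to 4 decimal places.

0.2979

Propagate the distribution vector 3 months from Volatile.
After 0 months: (1.0000, 0.0000, 0.0000)
After 1 month: (0.3200, 0.3600, 0.3200)
After 2 months: (0.3192, 0.2992, 0.3816)
After 3 months: (0.3216, 0.2979, 0.3804)
P(in Flat after 3 months) = 0.2979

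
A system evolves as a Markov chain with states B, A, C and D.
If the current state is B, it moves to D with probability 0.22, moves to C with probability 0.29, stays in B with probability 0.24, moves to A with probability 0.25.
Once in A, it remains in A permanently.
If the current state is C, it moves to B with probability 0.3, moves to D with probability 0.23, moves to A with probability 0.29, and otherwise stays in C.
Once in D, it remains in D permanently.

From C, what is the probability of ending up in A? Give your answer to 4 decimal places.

Let h(s) be the probability of absorption at A starting from transient state s. Then h(A) = 1 and h(D) = 0. By first-step analysis:
h(B) = 0.24·h(B) + 0.25·1 + 0.29·h(C) + 0.22·0
h(C) = 0.3·h(B) + 0.29·1 + 0.18·h(C) + 0.23·0
Solving: h(B) = 0.5392, h(C) = 0.5509.
Starting from C, the probability is 0.5509.

0.5509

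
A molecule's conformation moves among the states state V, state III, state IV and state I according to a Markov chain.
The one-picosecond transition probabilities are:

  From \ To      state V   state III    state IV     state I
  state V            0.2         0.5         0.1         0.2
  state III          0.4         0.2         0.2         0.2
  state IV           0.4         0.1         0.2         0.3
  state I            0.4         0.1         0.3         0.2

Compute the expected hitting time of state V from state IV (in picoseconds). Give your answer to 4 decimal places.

2.5000

Let t(s) be the expected number of picoseconds to first reach state V from state s, with t(state V) = 0. Conditioning on the first picosecond:
t(state III) = 1 + 0.2·t(state III) + 0.2·t(state IV) + 0.2·t(state I)
t(state IV) = 1 + 0.1·t(state III) + 0.2·t(state IV) + 0.3·t(state I)
t(state I) = 1 + 0.1·t(state III) + 0.3·t(state IV) + 0.2·t(state I)
Solving: t(state III) = 2.5000, t(state IV) = 2.5000, t(state I) = 2.5000.
Expected picoseconds from state IV to state V: 2.5000.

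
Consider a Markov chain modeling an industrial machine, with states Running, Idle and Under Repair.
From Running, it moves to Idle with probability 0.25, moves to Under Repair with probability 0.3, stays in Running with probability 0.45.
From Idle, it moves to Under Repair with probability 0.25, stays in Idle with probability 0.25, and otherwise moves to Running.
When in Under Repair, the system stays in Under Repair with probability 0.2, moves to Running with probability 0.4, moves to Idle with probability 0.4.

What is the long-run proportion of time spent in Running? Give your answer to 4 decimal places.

0.4515

Let the stationary distribution be π with π = πP and π_1 + π_2 + π_3 = 1.
π_1 = 0.45·π_1 + 0.5·π_2 + 0.4·π_3
π_2 = 0.25·π_1 + 0.25·π_2 + 0.4·π_3
Solving with the normalization constraint gives π = (0.4515, 0.2889, 0.2596).
So the stationary probability of Running is 0.4515.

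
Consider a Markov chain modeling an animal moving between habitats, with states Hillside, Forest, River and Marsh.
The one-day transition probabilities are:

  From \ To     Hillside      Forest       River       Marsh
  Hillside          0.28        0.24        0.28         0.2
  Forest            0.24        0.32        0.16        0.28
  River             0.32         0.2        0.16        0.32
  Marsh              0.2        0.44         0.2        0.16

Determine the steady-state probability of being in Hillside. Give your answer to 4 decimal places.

0.2567

Let the stationary distribution be π with π = πP and π_1 + π_2 + π_3 + π_4 = 1.
π_1 = 0.28·π_1 + 0.24·π_2 + 0.32·π_3 + 0.2·π_4
π_2 = 0.24·π_1 + 0.32·π_2 + 0.2·π_3 + 0.44·π_4
π_3 = 0.28·π_1 + 0.16·π_2 + 0.16·π_3 + 0.2·π_4
Solving with the normalization constraint gives π = (0.2567, 0.3041, 0.2004, 0.2388).
So the stationary probability of Hillside is 0.2567.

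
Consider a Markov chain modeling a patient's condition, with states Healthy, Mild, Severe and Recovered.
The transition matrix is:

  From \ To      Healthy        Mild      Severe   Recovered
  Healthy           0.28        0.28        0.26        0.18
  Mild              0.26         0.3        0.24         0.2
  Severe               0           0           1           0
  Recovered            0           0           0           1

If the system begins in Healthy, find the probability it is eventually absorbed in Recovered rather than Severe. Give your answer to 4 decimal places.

0.4221

Let h(s) be the probability of absorption at Recovered starting from transient state s. Then h(Recovered) = 1 and h(Severe) = 0. By first-step analysis:
h(Healthy) = 0.28·h(Healthy) + 0.28·h(Mild) + 0.26·0 + 0.18·1
h(Mild) = 0.26·h(Healthy) + 0.3·h(Mild) + 0.24·0 + 0.2·1
Solving: h(Healthy) = 0.4221, h(Mild) = 0.4425.
Starting from Healthy, the probability is 0.4221.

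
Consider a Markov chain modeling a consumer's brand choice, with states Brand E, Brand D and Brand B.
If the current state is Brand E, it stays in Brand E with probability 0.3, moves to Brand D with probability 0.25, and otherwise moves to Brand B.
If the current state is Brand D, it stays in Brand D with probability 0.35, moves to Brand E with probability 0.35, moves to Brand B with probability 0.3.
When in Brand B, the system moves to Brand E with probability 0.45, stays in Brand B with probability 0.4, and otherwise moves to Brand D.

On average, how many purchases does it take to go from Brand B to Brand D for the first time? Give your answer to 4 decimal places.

Let t(s) be the expected number of purchases to first reach Brand D from state s, with t(Brand D) = 0. Conditioning on the first purchase:
t(Brand E) = 1 + 0.3·t(Brand E) + 0.45·t(Brand B)
t(Brand B) = 1 + 0.45·t(Brand E) + 0.4·t(Brand B)
Solving: t(Brand E) = 4.8276, t(Brand B) = 5.2874.
Expected purchases from Brand B to Brand D: 5.2874.

5.2874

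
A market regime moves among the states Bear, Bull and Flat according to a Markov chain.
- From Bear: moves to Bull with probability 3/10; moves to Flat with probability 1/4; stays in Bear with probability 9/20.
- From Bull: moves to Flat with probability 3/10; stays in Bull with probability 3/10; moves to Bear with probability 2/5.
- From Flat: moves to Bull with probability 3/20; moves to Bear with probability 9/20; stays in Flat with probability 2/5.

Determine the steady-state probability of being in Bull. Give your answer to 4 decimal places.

0.2536

Let the stationary distribution be π with π = πP and π_1 + π_2 + π_3 = 1.
π_1 = 0.45·π_1 + 0.4·π_2 + 0.45·π_3
π_2 = 0.3·π_1 + 0.3·π_2 + 0.15·π_3
Solving with the normalization constraint gives π = (0.4373, 0.2536, 0.3090).
So the stationary probability of Bull is 0.2536.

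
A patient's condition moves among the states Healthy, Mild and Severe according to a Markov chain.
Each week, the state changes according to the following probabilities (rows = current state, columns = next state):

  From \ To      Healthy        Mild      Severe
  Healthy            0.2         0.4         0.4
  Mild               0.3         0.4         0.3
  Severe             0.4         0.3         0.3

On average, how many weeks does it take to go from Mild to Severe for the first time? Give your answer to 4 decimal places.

Let t(s) be the expected number of weeks to first reach Severe from state s, with t(Severe) = 0. Conditioning on the first week:
t(Healthy) = 1 + 0.2·t(Healthy) + 0.4·t(Mild)
t(Mild) = 1 + 0.3·t(Healthy) + 0.4·t(Mild)
Solving: t(Healthy) = 2.7778, t(Mild) = 3.0556.
Expected weeks from Mild to Severe: 3.0556.

3.0556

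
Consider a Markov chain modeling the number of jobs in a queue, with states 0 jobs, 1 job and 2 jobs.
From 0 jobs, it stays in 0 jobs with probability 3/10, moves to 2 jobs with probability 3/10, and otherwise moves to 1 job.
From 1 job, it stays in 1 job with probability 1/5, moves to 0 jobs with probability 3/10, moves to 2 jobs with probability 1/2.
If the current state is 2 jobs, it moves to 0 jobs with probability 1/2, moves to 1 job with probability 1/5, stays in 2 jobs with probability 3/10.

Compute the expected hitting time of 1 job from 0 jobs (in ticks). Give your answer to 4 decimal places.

2.9412

Let t(s) be the expected number of ticks to first reach 1 job from state s, with t(1 job) = 0. Conditioning on the first tick:
t(0 jobs) = 1 + 0.3·t(0 jobs) + 0.3·t(2 jobs)
t(2 jobs) = 1 + 0.5·t(0 jobs) + 0.3·t(2 jobs)
Solving: t(0 jobs) = 2.9412, t(2 jobs) = 3.5294.
Expected ticks from 0 jobs to 1 job: 2.9412.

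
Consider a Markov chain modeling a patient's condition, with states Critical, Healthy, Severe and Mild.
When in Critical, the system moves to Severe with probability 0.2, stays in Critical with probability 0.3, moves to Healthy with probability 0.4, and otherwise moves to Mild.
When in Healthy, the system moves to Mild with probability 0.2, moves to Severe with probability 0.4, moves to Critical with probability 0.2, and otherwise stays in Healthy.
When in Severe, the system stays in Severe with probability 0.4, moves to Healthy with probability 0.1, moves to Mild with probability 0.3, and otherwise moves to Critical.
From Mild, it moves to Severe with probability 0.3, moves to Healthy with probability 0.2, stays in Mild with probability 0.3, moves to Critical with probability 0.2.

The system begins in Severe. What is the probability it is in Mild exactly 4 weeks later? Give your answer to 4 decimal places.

Propagate the distribution vector 4 weeks from Severe.
After 0 weeks: (0.0000, 0.0000, 1.0000, 0.0000)
After 1 week: (0.2000, 0.1000, 0.4000, 0.3000)
After 2 weeks: (0.2200, 0.2000, 0.3300, 0.2500)
After 3 weeks: (0.2220, 0.2110, 0.3310, 0.2360)
After 4 weeks: (0.2222, 0.2113, 0.3320, 0.2345)
P(in Mild after 4 weeks) = 0.2345

0.2345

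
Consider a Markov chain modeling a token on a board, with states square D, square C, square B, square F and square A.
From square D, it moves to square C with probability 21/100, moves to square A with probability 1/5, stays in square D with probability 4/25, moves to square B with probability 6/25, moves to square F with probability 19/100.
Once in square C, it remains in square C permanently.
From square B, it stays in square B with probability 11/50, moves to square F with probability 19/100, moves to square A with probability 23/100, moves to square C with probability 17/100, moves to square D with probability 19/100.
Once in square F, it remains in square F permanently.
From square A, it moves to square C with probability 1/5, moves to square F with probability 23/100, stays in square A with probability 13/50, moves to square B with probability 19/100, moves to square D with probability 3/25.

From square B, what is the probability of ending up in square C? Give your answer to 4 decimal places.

0.4797

Let h(s) be the probability of absorption at square C starting from transient state s. Then h(square C) = 1 and h(square F) = 0. By first-step analysis:
h(square D) = 0.16·h(square D) + 0.21·1 + 0.24·h(square B) + 0.19·0 + 0.2·h(square A)
h(square B) = 0.19·h(square D) + 0.17·1 + 0.22·h(square B) + 0.19·0 + 0.23·h(square A)
h(square A) = 0.12·h(square D) + 0.2·1 + 0.19·h(square B) + 0.23·0 + 0.26·h(square A)
Solving: h(square D) = 0.5000, h(square B) = 0.4797, h(square A) = 0.4745.
Starting from square B, the probability is 0.4797.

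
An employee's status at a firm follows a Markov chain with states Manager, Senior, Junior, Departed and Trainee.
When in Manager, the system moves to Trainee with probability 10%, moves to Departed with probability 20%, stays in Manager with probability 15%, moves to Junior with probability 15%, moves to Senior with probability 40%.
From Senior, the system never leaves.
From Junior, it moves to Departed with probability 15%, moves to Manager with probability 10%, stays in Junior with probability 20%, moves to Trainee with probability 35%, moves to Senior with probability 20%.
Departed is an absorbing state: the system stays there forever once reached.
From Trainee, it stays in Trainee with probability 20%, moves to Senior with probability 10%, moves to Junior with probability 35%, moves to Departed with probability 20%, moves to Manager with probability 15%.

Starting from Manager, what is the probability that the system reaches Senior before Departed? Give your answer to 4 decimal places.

0.6211

Let h(s) be the probability of absorption at Senior starting from transient state s. Then h(Senior) = 1 and h(Departed) = 0. By first-step analysis:
h(Manager) = 0.15·h(Manager) + 0.4·1 + 0.15·h(Junior) + 0.2·0 + 0.1·h(Trainee)
h(Junior) = 0.1·h(Manager) + 0.2·1 + 0.2·h(Junior) + 0.15·0 + 0.35·h(Trainee)
h(Trainee) = 0.15·h(Manager) + 0.1·1 + 0.35·h(Junior) + 0.2·0 + 0.2·h(Trainee)
Solving: h(Manager) = 0.6211, h(Junior) = 0.5358, h(Trainee) = 0.4759.
Starting from Manager, the probability is 0.6211.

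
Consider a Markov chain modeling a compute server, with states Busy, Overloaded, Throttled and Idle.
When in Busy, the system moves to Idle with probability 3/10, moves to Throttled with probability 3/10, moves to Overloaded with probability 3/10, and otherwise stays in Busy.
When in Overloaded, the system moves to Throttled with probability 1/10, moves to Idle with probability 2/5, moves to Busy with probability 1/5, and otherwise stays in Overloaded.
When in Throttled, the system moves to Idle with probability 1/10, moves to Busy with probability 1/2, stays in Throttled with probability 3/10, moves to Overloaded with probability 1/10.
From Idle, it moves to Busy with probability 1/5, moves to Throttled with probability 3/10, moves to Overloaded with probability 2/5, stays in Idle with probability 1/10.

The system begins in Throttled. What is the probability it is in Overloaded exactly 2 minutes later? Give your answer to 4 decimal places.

Propagate the distribution vector 2 minutes from Throttled.
After 0 minutes: (0.0000, 0.0000, 1.0000, 0.0000)
After 1 minute: (0.5000, 0.1000, 0.3000, 0.1000)
After 2 minutes: (0.2400, 0.2500, 0.2800, 0.2300)
P(in Overloaded after 2 minutes) = 0.2500

0.2500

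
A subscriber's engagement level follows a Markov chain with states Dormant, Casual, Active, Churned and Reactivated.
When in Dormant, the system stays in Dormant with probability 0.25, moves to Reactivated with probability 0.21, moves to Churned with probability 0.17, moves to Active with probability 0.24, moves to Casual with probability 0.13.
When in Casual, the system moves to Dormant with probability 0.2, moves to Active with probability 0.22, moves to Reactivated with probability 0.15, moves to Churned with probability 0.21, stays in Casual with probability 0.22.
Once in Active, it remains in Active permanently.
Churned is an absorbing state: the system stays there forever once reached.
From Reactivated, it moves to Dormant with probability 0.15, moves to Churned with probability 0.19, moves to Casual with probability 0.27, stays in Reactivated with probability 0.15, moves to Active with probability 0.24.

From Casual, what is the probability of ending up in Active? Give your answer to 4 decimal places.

Let h(s) be the probability of absorption at Active starting from transient state s. Then h(Active) = 1 and h(Churned) = 0. By first-step analysis:
h(Dormant) = 0.25·h(Dormant) + 0.13·h(Casual) + 0.24·1 + 0.17·0 + 0.21·h(Reactivated)
h(Casual) = 0.2·h(Dormant) + 0.22·h(Casual) + 0.22·1 + 0.21·0 + 0.15·h(Reactivated)
h(Reactivated) = 0.15·h(Dormant) + 0.27·h(Casual) + 0.24·1 + 0.19·0 + 0.15·h(Reactivated)
Solving: h(Dormant) = 0.5670, h(Casual) = 0.5336, h(Reactivated) = 0.5519.
Starting from Casual, the probability is 0.5336.

0.5336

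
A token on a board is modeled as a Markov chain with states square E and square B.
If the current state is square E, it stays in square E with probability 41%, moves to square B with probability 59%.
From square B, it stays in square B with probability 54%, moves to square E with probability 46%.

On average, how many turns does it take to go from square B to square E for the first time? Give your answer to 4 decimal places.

2.1739

Let t(s) be the expected number of turns to first reach square E from state s, with t(square E) = 0. Conditioning on the first turn:
t(square B) = 1 + 0.54·t(square B)
Solving: t(square B) = 2.1739.
Expected turns from square B to square E: 2.1739.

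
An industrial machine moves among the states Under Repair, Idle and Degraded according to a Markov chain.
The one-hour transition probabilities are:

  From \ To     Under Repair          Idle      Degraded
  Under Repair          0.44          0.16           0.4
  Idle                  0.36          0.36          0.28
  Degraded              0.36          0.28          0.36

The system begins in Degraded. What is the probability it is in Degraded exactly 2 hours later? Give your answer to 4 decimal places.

0.3520

Sum over the intermediate state after 1 hour:
P = P(Degraded→Under Repair)·P(Under Repair→Degraded) + P(Degraded→Idle)·P(Idle→Degraded) + P(Degraded→Degraded)·P(Degraded→Degraded)
  = 0.36×0.4 + 0.28×0.28 + 0.36×0.36
  = 0.1440 + 0.0784 + 0.1296 = 0.3520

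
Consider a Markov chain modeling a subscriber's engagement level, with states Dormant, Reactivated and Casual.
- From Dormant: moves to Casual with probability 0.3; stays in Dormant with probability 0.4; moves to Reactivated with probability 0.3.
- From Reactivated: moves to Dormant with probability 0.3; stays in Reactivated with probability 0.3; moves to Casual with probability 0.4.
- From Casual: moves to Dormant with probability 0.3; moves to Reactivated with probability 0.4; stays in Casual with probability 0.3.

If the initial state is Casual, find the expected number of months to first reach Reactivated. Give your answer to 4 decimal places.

2.7273

Let t(s) be the expected number of months to first reach Reactivated from state s, with t(Reactivated) = 0. Conditioning on the first month:
t(Dormant) = 1 + 0.4·t(Dormant) + 0.3·t(Casual)
t(Casual) = 1 + 0.3·t(Dormant) + 0.3·t(Casual)
Solving: t(Dormant) = 3.0303, t(Casual) = 2.7273.
Expected months from Casual to Reactivated: 2.7273.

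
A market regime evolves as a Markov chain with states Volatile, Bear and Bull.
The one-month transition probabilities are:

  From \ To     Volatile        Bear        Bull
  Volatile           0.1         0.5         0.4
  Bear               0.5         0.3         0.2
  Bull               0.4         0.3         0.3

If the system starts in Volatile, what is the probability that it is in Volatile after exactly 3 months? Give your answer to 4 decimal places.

0.3060

Propagate the distribution vector 3 months from Volatile.
After 0 months: (1.0000, 0.0000, 0.0000)
After 1 month: (0.1000, 0.5000, 0.4000)
After 2 months: (0.4200, 0.3200, 0.2600)
After 3 months: (0.3060, 0.3840, 0.3100)
P(in Volatile after 3 months) = 0.3060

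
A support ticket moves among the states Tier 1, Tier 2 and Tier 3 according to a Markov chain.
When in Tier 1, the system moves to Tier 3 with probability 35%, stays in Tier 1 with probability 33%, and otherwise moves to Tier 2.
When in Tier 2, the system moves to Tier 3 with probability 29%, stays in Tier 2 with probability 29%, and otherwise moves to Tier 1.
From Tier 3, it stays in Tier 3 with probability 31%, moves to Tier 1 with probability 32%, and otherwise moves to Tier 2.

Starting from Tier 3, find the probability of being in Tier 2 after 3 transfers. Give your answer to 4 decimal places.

Propagate the distribution vector 3 transfers from Tier 3.
After 0 transfers: (0.0000, 0.0000, 1.0000)
After 1 transfer: (0.3200, 0.3700, 0.3100)
After 2 transfers: (0.3602, 0.3244, 0.3154)
After 3 transfers: (0.3560, 0.3260, 0.3179)
P(in Tier 2 after 3 transfers) = 0.3260

0.3260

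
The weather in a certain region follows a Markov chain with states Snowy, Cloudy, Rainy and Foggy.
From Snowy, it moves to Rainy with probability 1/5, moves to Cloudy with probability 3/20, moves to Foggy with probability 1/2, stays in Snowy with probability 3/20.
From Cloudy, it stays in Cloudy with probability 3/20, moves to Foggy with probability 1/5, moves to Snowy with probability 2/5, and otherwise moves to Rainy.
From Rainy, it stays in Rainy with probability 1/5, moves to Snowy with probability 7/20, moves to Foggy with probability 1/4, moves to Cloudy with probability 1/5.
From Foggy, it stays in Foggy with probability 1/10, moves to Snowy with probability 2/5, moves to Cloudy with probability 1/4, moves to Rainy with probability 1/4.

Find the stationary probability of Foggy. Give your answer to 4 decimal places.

0.2768

Let the stationary distribution be π with π = πP and π_1 + π_2 + π_3 + π_4 = 1.
π_1 = 0.15·π_1 + 0.4·π_2 + 0.35·π_3 + 0.4·π_4
π_2 = 0.15·π_1 + 0.15·π_2 + 0.2·π_3 + 0.25·π_4
π_3 = 0.2·π_1 + 0.25·π_2 + 0.2·π_3 + 0.25·π_4
Solving with the normalization constraint gives π = (0.3111, 0.1888, 0.2233, 0.2768).
So the stationary probability of Foggy is 0.2768.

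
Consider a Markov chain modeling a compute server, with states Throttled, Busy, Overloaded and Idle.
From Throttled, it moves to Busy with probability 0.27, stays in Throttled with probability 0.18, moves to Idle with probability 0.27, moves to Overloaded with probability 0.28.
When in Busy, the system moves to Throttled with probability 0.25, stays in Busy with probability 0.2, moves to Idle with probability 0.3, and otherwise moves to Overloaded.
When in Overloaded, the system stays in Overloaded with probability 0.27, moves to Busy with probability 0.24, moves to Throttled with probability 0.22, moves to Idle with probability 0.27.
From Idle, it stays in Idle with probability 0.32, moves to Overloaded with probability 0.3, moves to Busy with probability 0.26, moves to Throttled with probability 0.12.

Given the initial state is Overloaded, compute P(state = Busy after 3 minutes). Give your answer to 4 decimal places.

Propagate the distribution vector 3 minutes from Overloaded.
After 0 minutes: (0.0000, 0.0000, 1.0000, 0.0000)
After 1 minute: (0.2200, 0.2400, 0.2700, 0.2700)
After 2 minutes: (0.1914, 0.2424, 0.2755, 0.2907)
After 3 minutes: (0.1905, 0.2419, 0.2758, 0.2918)
P(in Busy after 3 minutes) = 0.2419

0.2419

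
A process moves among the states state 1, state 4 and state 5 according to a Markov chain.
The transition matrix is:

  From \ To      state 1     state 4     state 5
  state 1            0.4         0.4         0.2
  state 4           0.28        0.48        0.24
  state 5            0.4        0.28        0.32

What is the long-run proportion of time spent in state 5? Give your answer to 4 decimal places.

0.2456

Let the stationary distribution be π with π = πP and π_1 + π_2 + π_3 = 1.
π_1 = 0.4·π_1 + 0.28·π_2 + 0.4·π_3
π_2 = 0.4·π_1 + 0.48·π_2 + 0.28·π_3
Solving with the normalization constraint gives π = (0.3517, 0.4028, 0.2456).
So the stationary probability of state 5 is 0.2456.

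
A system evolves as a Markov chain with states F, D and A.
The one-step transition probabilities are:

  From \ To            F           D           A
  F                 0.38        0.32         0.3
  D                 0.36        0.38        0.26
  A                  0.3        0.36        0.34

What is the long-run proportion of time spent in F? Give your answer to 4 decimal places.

Let the stationary distribution be π with π = πP and π_1 + π_2 + π_3 = 1.
π_1 = 0.38·π_1 + 0.36·π_2 + 0.3·π_3
π_2 = 0.32·π_1 + 0.38·π_2 + 0.36·π_3
Solving with the normalization constraint gives π = (0.3491, 0.3531, 0.2978).
So the stationary probability of F is 0.3491.

0.3491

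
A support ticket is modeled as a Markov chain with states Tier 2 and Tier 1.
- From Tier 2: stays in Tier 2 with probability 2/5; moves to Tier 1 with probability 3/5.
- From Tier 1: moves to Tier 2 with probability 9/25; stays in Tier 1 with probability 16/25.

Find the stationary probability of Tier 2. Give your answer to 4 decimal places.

Let the stationary distribution be π with π = πP and π_1 + π_2 = 1.
π_1 = 0.4·π_1 + 0.36·π_2
Solving with the normalization constraint gives π = (0.3750, 0.6250).
So the stationary probability of Tier 2 is 0.3750.

0.3750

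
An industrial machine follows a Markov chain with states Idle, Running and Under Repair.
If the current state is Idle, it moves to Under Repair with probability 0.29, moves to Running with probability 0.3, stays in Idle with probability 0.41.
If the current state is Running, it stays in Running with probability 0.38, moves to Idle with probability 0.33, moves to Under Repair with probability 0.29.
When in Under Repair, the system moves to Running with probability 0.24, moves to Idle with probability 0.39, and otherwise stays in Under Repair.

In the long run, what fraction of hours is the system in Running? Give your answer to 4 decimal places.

0.3055

Let the stationary distribution be π with π = πP and π_1 + π_2 + π_3 = 1.
π_1 = 0.41·π_1 + 0.33·π_2 + 0.39·π_3
π_2 = 0.3·π_1 + 0.38·π_2 + 0.24·π_3
Solving with the normalization constraint gives π = (0.3793, 0.3055, 0.3152).
So the stationary probability of Running is 0.3055.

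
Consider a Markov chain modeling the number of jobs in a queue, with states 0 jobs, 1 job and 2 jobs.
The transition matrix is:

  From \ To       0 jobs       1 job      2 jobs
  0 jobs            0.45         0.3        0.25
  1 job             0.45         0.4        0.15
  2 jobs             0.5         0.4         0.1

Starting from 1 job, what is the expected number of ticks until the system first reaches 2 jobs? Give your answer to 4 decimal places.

Let t(s) be the expected number of ticks to first reach 2 jobs from state s, with t(2 jobs) = 0. Conditioning on the first tick:
t(0 jobs) = 1 + 0.45·t(0 jobs) + 0.3·t(1 job)
t(1 job) = 1 + 0.45·t(0 jobs) + 0.4·t(1 job)
Solving: t(0 jobs) = 4.6154, t(1 job) = 5.1282.
Expected ticks from 1 job to 2 jobs: 5.1282.

5.1282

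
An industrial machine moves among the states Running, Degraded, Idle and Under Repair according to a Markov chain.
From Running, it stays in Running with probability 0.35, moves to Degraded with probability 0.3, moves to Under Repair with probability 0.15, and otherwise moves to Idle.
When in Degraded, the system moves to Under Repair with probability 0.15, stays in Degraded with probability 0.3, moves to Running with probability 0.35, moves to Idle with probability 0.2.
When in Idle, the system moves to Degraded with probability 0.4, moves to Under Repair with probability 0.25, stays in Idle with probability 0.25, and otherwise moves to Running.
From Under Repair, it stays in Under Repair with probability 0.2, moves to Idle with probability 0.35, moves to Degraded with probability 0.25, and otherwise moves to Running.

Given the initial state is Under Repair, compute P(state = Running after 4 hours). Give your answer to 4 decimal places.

0.2619

Propagate the distribution vector 4 hours from Under Repair.
After 0 hours: (0.0000, 0.0000, 0.0000, 1.0000)
After 1 hour: (0.2000, 0.2500, 0.3500, 0.2000)
After 2 hours: (0.2325, 0.3250, 0.2475, 0.1950)
After 3 hours: (0.2589, 0.3150, 0.2416, 0.1845)
After 4 hours: (0.2619, 0.3149, 0.2398, 0.1834)
P(in Running after 4 hours) = 0.2619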